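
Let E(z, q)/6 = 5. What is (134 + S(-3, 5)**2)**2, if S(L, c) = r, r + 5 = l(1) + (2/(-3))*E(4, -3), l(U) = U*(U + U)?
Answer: 439569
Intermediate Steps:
l(U) = 2*U**2 (l(U) = U*(2*U) = 2*U**2)
E(z, q) = 30 (E(z, q) = 6*5 = 30)
r = -23 (r = -5 + (2*1**2 + (2/(-3))*30) = -5 + (2*1 + (2*(-1/3))*30) = -5 + (2 - 2/3*30) = -5 + (2 - 20) = -5 - 18 = -23)
S(L, c) = -23
(134 + S(-3, 5)**2)**2 = (134 + (-23)**2)**2 = (134 + 529)**2 = 663**2 = 439569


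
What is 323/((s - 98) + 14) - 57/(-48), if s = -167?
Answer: -399/4016 ≈ -0.099353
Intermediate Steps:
323/((s - 98) + 14) - 57/(-48) = 323/((-167 - 98) + 14) - 57/(-48) = 323/(-265 + 14) - 57*(-1/48) = 323/(-251) + 19/16 = 323*(-1/251) + 19/16 = -323/251 + 19/16 = -399/4016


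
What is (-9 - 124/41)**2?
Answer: 243049/1681 ≈ 144.59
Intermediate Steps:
(-9 - 124/41)**2 = (-493/41)**2 = 243049/1681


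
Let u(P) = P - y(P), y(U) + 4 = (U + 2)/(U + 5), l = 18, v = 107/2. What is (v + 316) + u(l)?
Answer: 17969/46 ≈ 390.63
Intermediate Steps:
v = 107/2 (v = 107*(½) = 107/2 ≈ 53.500)
y(U) = -4 + (2 + U)/(5 + U) (y(U) = -4 + (U + 2)/(U + 5) = -4 + (2 + U)/(5 + U))
u(P) = P - 3*(-6 - P)/(5 + P)
(v + 316) + u(l) = (107/2 + 316) + (18 + 18² + 8*18)/(5 + 18) = 739/2 + (18 + 324 + 144)/23 = 739/2 + (1/23)*486 = 739/2 + 486/23 = 17969/46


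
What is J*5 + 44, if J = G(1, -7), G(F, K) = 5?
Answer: 69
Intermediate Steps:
J = 5
J*5 + 44 = 5*5 + 44 = 25 + 44 = 69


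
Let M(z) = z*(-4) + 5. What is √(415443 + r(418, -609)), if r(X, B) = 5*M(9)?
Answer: 2*√103822 ≈ 644.43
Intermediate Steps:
M(z) = 5 - 4*z (M(z) = -4*z + 5 = 5 - 4*z)
r(X, B) = -155 (r(X, B) = 5*(5 - 4*9) = 5*(5 - 36) = 5*(-31) = -155)
√(415443 + r(418, -609)) = √(415443 - 155) = √415288 = 2*√103822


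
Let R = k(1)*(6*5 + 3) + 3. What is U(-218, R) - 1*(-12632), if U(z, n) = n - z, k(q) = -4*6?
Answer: 12061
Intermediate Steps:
k(q) = -24
R = -789 (R = -24*(6*5 + 3) + 3 = -24*(30 + 3) + 3 = -24*33 + 3 = -792 + 3 = -789)
U(-218, R) - 1*(-12632) = (-789 - 1*(-218)) - 1*(-12632) = (-789 + 218) + 12632 = -571 + 12632 = 12061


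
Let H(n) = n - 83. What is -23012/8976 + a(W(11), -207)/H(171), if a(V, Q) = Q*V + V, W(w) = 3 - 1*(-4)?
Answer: -10631/561 ≈ -18.950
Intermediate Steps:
H(n) = -83 + n
W(w) = 7 (W(w) = 3 + 4 = 7)
a(V, Q) = V + Q*V
-23012/8976 + a(W(11), -207)/H(171) = -23012/8976 + (7*(1 - 207))/(-83 + 171) = -23012*1/8976 + (7*(-206))/88 = -523/204 - 1442*1/88 = -523/204 - 721/44 = -10631/561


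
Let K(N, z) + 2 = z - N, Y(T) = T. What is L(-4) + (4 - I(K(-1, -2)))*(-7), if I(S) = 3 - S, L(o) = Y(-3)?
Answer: 11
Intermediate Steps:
L(o) = -3
K(N, z) = -2 + z - N (K(N, z) = -2 + (z - N) = -2 + z - N)
L(-4) + (4 - I(K(-1, -2)))*(-7) = -3 + (4 - (3 - (-2 - 2 - 1*(-1))))*(-7) = -3 + (4 - (3 - (-2 - 2 + 1)))*(-7) = -3 + (4 - (3 - 1*(-3)))*(-7) = -3 + (4 - (3 + 3))*(-7) = -3 + (4 - 1*6)*(-7) = -3 + (4 - 6)*(-7) = -3 - 2*(-7) = -3 + 14 = 11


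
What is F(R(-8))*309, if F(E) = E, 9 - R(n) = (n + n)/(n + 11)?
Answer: 4429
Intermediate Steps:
R(n) = 9 - 2*n/(11 + n) (R(n) = 9 - (n + n)/(n + 11) = 9 - 2*n/(11 + n))
F(R(-8))*309 = ((99 + 7*(-8))/(11 - 8))*309 = ((99 - 56)/3)*309 = ((⅓)*43)*309 = (43/3)*309 = 4429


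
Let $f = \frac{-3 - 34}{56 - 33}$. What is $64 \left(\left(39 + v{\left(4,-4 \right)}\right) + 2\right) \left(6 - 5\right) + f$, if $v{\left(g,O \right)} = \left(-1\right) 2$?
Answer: $\frac{57371}{23} \approx 2494.4$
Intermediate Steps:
$v{\left(g,O \right)} = -2$
$f = - \frac{37}{23}$ ($f = \frac{-3 - 34}{23} = \left(-3 - 34\right) \frac{1}{23} = \left(-37\right) \frac{1}{23} = - \frac{37}{23} \approx -1.6087$)
$64 \left(\left(39 + v{\left(4,-4 \right)}\right) + 2\right) \left(6 - 5\right) + f = 64 \left(\left(39 - 2\right) + 2\right) \left(6 - 5\right) - \frac{37}{23} = 64 \left(37 + 2\right) 1 - \frac{37}{23} = 64 \cdot 39 \cdot 1 - \frac{37}{23} = 64 \cdot 39 - \frac{37}{23} = 2496 - \frac{37}{23} = \frac{57371}{23}$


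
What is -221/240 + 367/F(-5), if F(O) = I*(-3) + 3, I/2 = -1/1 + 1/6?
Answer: 10789/240 ≈ 44.954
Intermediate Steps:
I = -5/3 (I = 2*(-1/1 + 1/6) = 2*(-1*1 + 1*(1/6)) = 2*(-1 + 1/6) = 2*(-5/6) = -5/3 ≈ -1.6667)
F(O) = 8 (F(O) = -5/3*(-3) + 3 = 5 + 3 = 8)
-221/240 + 367/F(-5) = -221/240 + 367/8 = 10789/240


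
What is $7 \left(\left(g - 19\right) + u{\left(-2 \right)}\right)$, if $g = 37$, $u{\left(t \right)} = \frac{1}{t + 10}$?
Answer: $\frac{1015}{8} \approx 126.88$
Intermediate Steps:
$u{\left(t \right)} = \frac{1}{10 + t}$
$7 \left(\left(g - 19\right) + u{\left(-2 \right)}\right) = 7 \left(\left(37 - 19\right) + \frac{1}{10 - 2}\right) = 7 \left(\left(37 - 19\right) + \frac{1}{8}\right) = 7 \left(18 + \frac{1}{8}\right) = 7 \cdot \frac{145}{8} = \frac{1015}{8}$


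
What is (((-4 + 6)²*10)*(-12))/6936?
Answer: -20/289 ≈ -0.069204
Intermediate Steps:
(((-4 + 6)²*10)*(-12))/6936 = ((2²*10)*(-12))*(1/6936) = ((4*10)*(-12))*(1/6936) = (40*(-12))*(1/6936) = -480*1/6936 = -20/289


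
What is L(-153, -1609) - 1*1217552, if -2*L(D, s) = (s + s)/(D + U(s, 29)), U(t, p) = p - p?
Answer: -186287065/153 ≈ -1.2176e+6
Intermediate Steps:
U(t, p) = 0
L(D, s) = -s/D (L(D, s) = -(s + s)/(2*(D + 0)) = -2*s/(2*D) = -s/D)
L(-153, -1609) - 1*1217552 = -1*(-1609)/(-153) - 1*1217552 = -1*(-1609)*(-1/153) - 1217552 = -1609/153 - 1217552 = -186287065/153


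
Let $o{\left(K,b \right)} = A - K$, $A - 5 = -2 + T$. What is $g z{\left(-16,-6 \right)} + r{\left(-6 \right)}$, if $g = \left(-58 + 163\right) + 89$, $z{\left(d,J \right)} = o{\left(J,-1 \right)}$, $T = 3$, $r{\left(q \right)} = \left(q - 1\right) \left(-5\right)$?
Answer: $2363$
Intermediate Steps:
$r{\left(q \right)} = 5 - 5 q$ ($r{\left(q \right)} = \left(-1 + q\right) \left(-5\right) = 5 - 5 q$)
$A = 6$ ($A = 5 + \left(-2 + 3\right) = 5 + 1 = 6$)
$o{\left(K,b \right)} = 6 - K$
$z{\left(d,J \right)} = 6 - J$
$g = 194$ ($g = 105 + 89 = 194$)
$g z{\left(-16,-6 \right)} + r{\left(-6 \right)} = 194 \left(6 - -6\right) + \left(5 - -30\right) = 194 \left(6 + 6\right) + \left(5 + 30\right) = 194 \cdot 12 + 35 = 2328 + 35 = 2363$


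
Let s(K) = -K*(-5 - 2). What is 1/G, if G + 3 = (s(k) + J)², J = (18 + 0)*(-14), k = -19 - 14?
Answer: 1/233286 ≈ 4.2866e-6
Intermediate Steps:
k = -33
J = -252 (J = 18*(-14) = -252)
s(K) = 7*K (s(K) = -K*(-7) = -(-7)*K = 7*K)
G = 233286 (G = -3 + (7*(-33) - 252)² = -3 + (-231 - 252)² = -3 + (-483)² = -3 + 233289 = 233286)
1/G = 1/233286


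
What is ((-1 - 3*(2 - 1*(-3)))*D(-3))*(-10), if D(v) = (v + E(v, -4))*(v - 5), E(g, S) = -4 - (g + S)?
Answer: 0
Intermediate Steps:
E(g, S) = -4 - S - g (E(g, S) = -4 - (S + g) = -4 + (-S - g) = -4 - S - g)
D(v) = 0 (D(v) = (v + (-4 - 1*(-4) - v))*(v - 5) = (v + (-4 + 4 - v))*(-5 + v) = (v - v)*(-5 + v) = 0*(-5 + v) = 0)
((-1 - 3*(2 - 1*(-3)))*D(-3))*(-10) = ((-1 - 3*(2 - 1*(-3)))*0)*(-10) = ((-1 - 3*(2 + 3))*0)*(-10) = ((-1 - 3*5)*0)*(-10) = ((-1 - 15)*0)*(-10) = -16*0*(-10) = 0*(-10) = 0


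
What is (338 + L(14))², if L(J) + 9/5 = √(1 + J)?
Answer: 2826136/25 + 3362*√15/5 ≈ 1.1565e+5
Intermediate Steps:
L(J) = -9/5 + √(1 + J)
(338 + L(14))² = (338 + (-9/5 + √(1 + 14)))² = (338 + (-9/5 + √15))² = (1681/5 + √15)²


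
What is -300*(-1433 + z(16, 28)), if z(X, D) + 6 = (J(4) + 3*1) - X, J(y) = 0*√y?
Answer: 435600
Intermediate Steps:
J(y) = 0
z(X, D) = -3 - X (z(X, D) = -6 + ((0 + 3*1) - X) = -6 + ((0 + 3) - X) = -6 + (3 - X) = -3 - X)
-300*(-1433 + z(16, 28)) = -300*(-1433 + (-3 - 1*16)) = -300*(-1433 + (-3 - 16)) = -300*(-1433 - 19) = -300*(-1452) = 435600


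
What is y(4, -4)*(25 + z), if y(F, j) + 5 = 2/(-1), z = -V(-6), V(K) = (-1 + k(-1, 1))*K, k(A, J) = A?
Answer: -91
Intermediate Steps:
V(K) = -2*K (V(K) = (-1 - 1)*K = -2*K)
z = -12 (z = -(-2)*(-6) = -1*12 = -12)
y(F, j) = -7 (y(F, j) = -5 + 2/(-1) = -5 + 2*(-1) = -5 - 2 = -7)
y(4, -4)*(25 + z) = -7*(25 - 12) = -7*13 = -91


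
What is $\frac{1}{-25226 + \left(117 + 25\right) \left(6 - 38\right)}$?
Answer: $- \frac{1}{29770} \approx -3.3591 \cdot 10^{-5}$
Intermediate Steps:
$\frac{1}{-25226 + \left(117 + 25\right) \left(6 - 38\right)} = \frac{1}{-25226 + 142 \left(6 - 38\right)} = \frac{1}{-25226 + 142 \left(-32\right)} = \frac{1}{-25226 - 4544} = \frac{1}{-29770} = - \frac{1}{29770}$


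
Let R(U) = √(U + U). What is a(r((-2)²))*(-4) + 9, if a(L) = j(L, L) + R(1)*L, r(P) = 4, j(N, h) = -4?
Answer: 25 - 16*√2 ≈ 2.3726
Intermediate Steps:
R(U) = √2*√U (R(U) = √(2*U) = √2*√U)
a(L) = -4 + L*√2 (a(L) = -4 + (√2*√1)*L = -4 + (√2*1)*L = -4 + √2*L = -4 + L*√2)
a(r((-2)²))*(-4) + 9 = (-4 + 4*√2)*(-4) + 9 = (16 - 16*√2) + 9 = 25 - 16*√2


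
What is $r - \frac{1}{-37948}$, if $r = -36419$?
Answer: $- \frac{1382028211}{37948} \approx -36419.0$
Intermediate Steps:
$r - \frac{1}{-37948} = -36419 - \frac{1}{-37948} = -36419 - - \frac{1}{37948} = -36419 + \frac{1}{37948} = - \frac{1382028211}{37948}$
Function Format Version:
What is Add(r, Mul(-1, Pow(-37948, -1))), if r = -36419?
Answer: Rational(-1382028211, 37948) ≈ -36419.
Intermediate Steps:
Add(r, Mul(-1, Pow(-37948, -1))) = Add(-36419, Mul(-1, Pow(-37948, -1))) = Add(-36419, Mul(-1, Rational(-1, 37948))) = Add(-36419, Rational(1, 37948)) = Rational(-1382028211, 37948)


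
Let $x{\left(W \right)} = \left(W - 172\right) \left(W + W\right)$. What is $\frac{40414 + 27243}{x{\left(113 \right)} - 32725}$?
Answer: $- \frac{67657}{46059} \approx -1.4689$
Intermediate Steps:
$x{\left(W \right)} = 2 W \left(-172 + W\right)$ ($x{\left(W \right)} = \left(-172 + W\right) 2 W = 2 W \left(-172 + W\right)$)
$\frac{40414 + 27243}{x{\left(113 \right)} - 32725} = \frac{40414 + 27243}{2 \cdot 113 \left(-172 + 113\right) - 32725} = \frac{67657}{2 \cdot 113 \left(-59\right) - 32725} = \frac{67657}{-13334 - 32725} = \frac{67657}{-46059} = 67657 \left(- \frac{1}{46059}\right) = - \frac{67657}{46059}$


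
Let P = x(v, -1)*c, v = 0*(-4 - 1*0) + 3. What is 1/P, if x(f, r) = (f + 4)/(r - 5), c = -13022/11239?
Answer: 33717/45577 ≈ 0.73978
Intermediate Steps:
v = 3 (v = 0*(-4 + 0) + 3 = 0*(-4) + 3 = 0 + 3 = 3)
c = -13022/11239 (c = -13022*1/11239 = -13022/11239 ≈ -1.1586)
x(f, r) = (4 + f)/(-5 + r)
P = 45577/33717 (P = ((4 + 3)/(-5 - 1))*(-13022/11239) = (7/(-6))*(-13022/11239) = -⅙*7*(-13022/11239) = -7/6*(-13022/11239) = 45577/33717 ≈ 1.3518)
1/P = 1/(45577/33717) = 33717/45577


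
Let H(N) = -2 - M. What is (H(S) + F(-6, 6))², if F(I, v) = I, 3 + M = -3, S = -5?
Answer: 4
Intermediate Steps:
M = -6 (M = -3 - 3 = -6)
H(N) = 4 (H(N) = -2 - 1*(-6) = -2 + 6 = 4)
(H(S) + F(-6, 6))² = (4 - 6)² = (-2)² = 4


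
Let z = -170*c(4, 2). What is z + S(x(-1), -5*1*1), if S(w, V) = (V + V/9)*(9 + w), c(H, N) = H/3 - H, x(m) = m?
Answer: 3680/9 ≈ 408.89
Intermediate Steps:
c(H, N) = -2*H/3 (c(H, N) = H*(1/3) - H = H/3 - H = -2*H/3)
S(w, V) = 10*V*(9 + w)/9 (S(w, V) = (V + V*(1/9))*(9 + w) = (V + V/9)*(9 + w) = (10*V/9)*(9 + w) = 10*V*(9 + w)/9)
z = 1360/3 (z = -(-340)*4/3 = -170*(-8/3) = 1360/3 ≈ 453.33)
z + S(x(-1), -5*1*1) = 1360/3 + 10*(-5*1*1)*(9 - 1)/9 = 1360/3 + (10/9)*(-5*1)*8 = 1360/3 + (10/9)*(-5)*8 = 1360/3 - 400/9 = 3680/9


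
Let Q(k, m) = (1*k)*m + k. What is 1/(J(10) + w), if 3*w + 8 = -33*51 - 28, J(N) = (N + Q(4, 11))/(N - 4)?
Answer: -3/1690 ≈ -0.0017751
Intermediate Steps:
Q(k, m) = k + k*m (Q(k, m) = k*m + k = k + k*m)
J(N) = (48 + N)/(-4 + N) (J(N) = (N + 4*(1 + 11))/(N - 4) = (N + 4*12)/(-4 + N) = (N + 48)/(-4 + N) = (48 + N)/(-4 + N))
w = -573 (w = -8/3 + (-33*51 - 28)/3 = -8/3 + (-1683 - 28)/3 = -8/3 + (1/3)*(-1711) = -8/3 - 1711/3 = -573)
1/(J(10) + w) = 1/((48 + 10)/(-4 + 10) - 573) = 1/(58/6 - 573) = 1/((1/6)*58 - 573) = 1/(29/3 - 573) = 1/(-1690/3) = -3/1690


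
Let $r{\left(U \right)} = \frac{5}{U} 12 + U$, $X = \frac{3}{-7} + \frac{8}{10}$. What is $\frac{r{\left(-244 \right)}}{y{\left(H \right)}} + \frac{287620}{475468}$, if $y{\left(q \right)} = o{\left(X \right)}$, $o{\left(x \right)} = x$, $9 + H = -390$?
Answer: $- \frac{61927959490}{94261531} \approx -656.98$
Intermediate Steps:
$H = -399$ ($H = -9 - 390 = -399$)
$X = \frac{13}{35}$ ($X = 3 \left(- \frac{1}{7}\right) + 8 \cdot \frac{1}{10} = - \frac{3}{7} + \frac{4}{5} = \frac{13}{35} \approx 0.37143$)
$r{\left(U \right)} = U + \frac{60}{U}$ ($r{\left(U \right)} = \frac{60}{U} + U = U + \frac{60}{U}$)
$y{\left(q \right)} = \frac{13}{35}$
$\frac{r{\left(-244 \right)}}{y{\left(H \right)}} + \frac{287620}{475468} = \frac{-244 + \frac{60}{-244}}{\frac{13}{35}} + \frac{287620}{475468} = \left(-244 + 60 \left(- \frac{1}{244}\right)\right) \frac{35}{13} + 287620 \cdot \frac{1}{475468} = \left(-244 - \frac{15}{61}\right) \frac{35}{13} + \frac{71905}{118867} = \left(- \frac{14899}{61}\right) \frac{35}{13} + \frac{71905}{118867} = - \frac{521465}{793} + \frac{71905}{118867} = - \frac{61927959490}{94261531}$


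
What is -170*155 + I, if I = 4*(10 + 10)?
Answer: -26270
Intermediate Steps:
I = 80 (I = 4*20 = 80)
-170*155 + I = -170*155 + 80 = -26350 + 80 = -26270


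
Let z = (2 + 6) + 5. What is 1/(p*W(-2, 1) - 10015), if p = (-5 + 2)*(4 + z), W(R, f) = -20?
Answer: -1/8995 ≈ -0.00011117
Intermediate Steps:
z = 13 (z = 8 + 5 = 13)
p = -51 (p = (-5 + 2)*(4 + 13) = -3*17 = -51)
1/(p*W(-2, 1) - 10015) = 1/(-51*(-20) - 10015) = 1/(1020 - 10015) = 1/(-8995) = -1/8995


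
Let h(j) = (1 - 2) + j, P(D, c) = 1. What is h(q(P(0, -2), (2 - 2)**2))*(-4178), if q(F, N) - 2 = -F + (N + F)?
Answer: -4178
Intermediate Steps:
q(F, N) = 2 + N (q(F, N) = 2 + (-F + (N + F)) = 2 + (-F + (F + N)) = 2 + N)
h(j) = -1 + j
h(q(P(0, -2), (2 - 2)**2))*(-4178) = (-1 + (2 + (2 - 2)**2))*(-4178) = (-1 + (2 + 0**2))*(-4178) = (-1 + (2 + 0))*(-4178) = (-1 + 2)*(-4178) = 1*(-4178) = -4178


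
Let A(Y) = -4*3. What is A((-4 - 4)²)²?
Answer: 144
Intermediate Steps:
A(Y) = -12
A((-4 - 4)²)² = (-12)² = 144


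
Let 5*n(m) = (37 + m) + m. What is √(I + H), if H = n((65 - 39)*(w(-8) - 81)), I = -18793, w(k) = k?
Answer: 2*I*√123195/5 ≈ 140.4*I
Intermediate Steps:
n(m) = 37/5 + 2*m/5 (n(m) = ((37 + m) + m)/5 = (37 + 2*m)/5 = 37/5 + 2*m/5)
H = -4591/5 (H = 37/5 + 2*((65 - 39)*(-8 - 81))/5 = 37/5 + 2*(26*(-89))/5 = 37/5 + (⅖)*(-2314) = 37/5 - 4628/5 = -4591/5 ≈ -918.20)
√(I + H) = √(-18793 - 4591/5) = √(-98556/5) = 2*I*√123195/5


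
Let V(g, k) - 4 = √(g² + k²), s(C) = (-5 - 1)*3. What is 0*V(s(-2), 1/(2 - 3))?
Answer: 0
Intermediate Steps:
s(C) = -18 (s(C) = -6*3 = -18)
V(g, k) = 4 + √(g² + k²)
0*V(s(-2), 1/(2 - 3)) = 0*(4 + √((-18)² + (1/(2 - 3))²)) = 0*(4 + √(324 + (1/(-1))²)) = 0*(4 + √(324 + (-1)²)) = 0*(4 + √(324 + 1)) = 0*(4 + √325) = 0*(4 + 5*√13) = 0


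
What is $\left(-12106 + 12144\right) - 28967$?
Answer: $-28929$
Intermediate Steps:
$\left(-12106 + 12144\right) - 28967 = 38 - 28967 = -28929$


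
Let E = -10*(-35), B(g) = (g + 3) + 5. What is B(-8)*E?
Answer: 0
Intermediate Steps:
B(g) = 8 + g (B(g) = (3 + g) + 5 = 8 + g)
E = 350
B(-8)*E = (8 - 8)*350 = 0*350 = 0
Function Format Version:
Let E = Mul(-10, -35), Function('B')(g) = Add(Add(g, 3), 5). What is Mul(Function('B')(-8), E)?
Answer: 0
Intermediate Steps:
Function('B')(g) = Add(8, g) (Function('B')(g) = Add(Add(3, g), 5) = Add(8, g))
E = 350
Mul(Function('B')(-8), E) = Mul(Add(8, -8), 350) = Mul(0, 350) = 0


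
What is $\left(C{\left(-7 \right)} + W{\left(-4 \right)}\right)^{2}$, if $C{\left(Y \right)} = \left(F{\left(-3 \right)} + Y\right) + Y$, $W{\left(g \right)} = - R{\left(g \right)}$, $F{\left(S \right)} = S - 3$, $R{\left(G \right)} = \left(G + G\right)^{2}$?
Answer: $7056$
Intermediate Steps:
$R{\left(G \right)} = 4 G^{2}$ ($R{\left(G \right)} = \left(2 G\right)^{2} = 4 G^{2}$)
$F{\left(S \right)} = -3 + S$ ($F{\left(S \right)} = S - 3 = -3 + S$)
$W{\left(g \right)} = - 4 g^{2}$
$C{\left(Y \right)} = -6 + 2 Y$ ($C{\left(Y \right)} = \left(\left(-3 - 3\right) + Y\right) + Y = \left(-6 + Y\right) + Y = -6 + 2 Y$)
$\left(C{\left(-7 \right)} + W{\left(-4 \right)}\right)^{2} = \left(\left(-6 + 2 \left(-7\right)\right) - 4 \left(-4\right)^{2}\right)^{2} = \left(\left(-6 - 14\right) - 64\right)^{2} = \left(-20 - 64\right)^{2} = \left(-84\right)^{2} = 7056$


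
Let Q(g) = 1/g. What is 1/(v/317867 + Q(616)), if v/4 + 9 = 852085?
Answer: 17800552/190893921 ≈ 0.093248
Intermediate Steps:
v = 3408304 (v = -36 + 4*852085 = -36 + 3408340 = 3408304)
1/(v/317867 + Q(616)) = 1/(3408304/317867 + 1/616) = 1/(190893921/17800552) = 17800552/190893921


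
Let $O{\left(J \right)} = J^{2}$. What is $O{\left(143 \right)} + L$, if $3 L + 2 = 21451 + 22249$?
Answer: $35015$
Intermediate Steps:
$L = 14566$ ($L = - \frac{2}{3} + \frac{21451 + 22249}{3} = - \frac{2}{3} + \frac{1}{3} \cdot 43700 = - \frac{2}{3} + \frac{43700}{3} = 14566$)
$O{\left(143 \right)} + L = 143^{2} + 14566 = 20449 + 14566 = 35015$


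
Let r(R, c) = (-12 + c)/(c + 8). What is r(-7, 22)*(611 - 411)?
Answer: 200/3 ≈ 66.667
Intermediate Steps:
r(R, c) = (-12 + c)/(8 + c)
r(-7, 22)*(611 - 411) = ((-12 + 22)/(8 + 22))*(611 - 411) = (10/30)*200 = ((1/30)*10)*200 = (⅓)*200 = 200/3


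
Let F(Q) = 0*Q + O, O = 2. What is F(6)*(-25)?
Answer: -50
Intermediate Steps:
F(Q) = 2 (F(Q) = 0*Q + 2 = 0 + 2 = 2)
F(6)*(-25) = 2*(-25) = -50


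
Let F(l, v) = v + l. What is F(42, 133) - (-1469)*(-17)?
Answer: -24798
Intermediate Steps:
F(l, v) = l + v
F(42, 133) - (-1469)*(-17) = (42 + 133) - (-1469)*(-17) = 175 - 1*24973 = 175 - 24973 = -24798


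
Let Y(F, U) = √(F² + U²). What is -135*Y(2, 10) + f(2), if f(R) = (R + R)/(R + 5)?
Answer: 4/7 - 270*√26 ≈ -1376.2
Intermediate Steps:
f(R) = 2*R/(5 + R) (f(R) = (2*R)/(5 + R) = 2*R/(5 + R))
-135*Y(2, 10) + f(2) = -135*√(2² + 10²) + 2*2/(5 + 2) = -135*√(4 + 100) + 2*2/7 = -270*√26 + 2*2*(⅐) = -270*√26 + 4/7 = 4/7 - 270*√26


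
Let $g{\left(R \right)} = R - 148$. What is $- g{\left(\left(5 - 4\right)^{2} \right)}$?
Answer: $147$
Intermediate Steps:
$g{\left(R \right)} = -148 + R$ ($g{\left(R \right)} = R - 148 = -148 + R$)
$- g{\left(\left(5 - 4\right)^{2} \right)} = - (-148 + \left(5 - 4\right)^{2}) = - (-148 + 1^{2}) = - (-148 + 1) = \left(-1\right) \left(-147\right) = 147$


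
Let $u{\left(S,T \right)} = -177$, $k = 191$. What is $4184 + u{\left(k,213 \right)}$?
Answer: $4007$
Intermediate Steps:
$4184 + u{\left(k,213 \right)} = 4184 - 177 = 4007$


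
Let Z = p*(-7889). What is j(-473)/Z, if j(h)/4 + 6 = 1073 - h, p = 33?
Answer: -80/3381 ≈ -0.023662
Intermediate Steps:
j(h) = 4268 - 4*h (j(h) = -24 + 4*(1073 - h) = -24 + (4292 - 4*h) = 4268 - 4*h)
Z = -260337 (Z = 33*(-7889) = -260337)
j(-473)/Z = (4268 - 4*(-473))/(-260337) = (4268 + 1892)*(-1/260337) = 6160*(-1/260337) = -80/3381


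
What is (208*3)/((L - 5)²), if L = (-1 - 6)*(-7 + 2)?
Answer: 52/75 ≈ 0.69333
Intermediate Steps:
L = 35 (L = -7*(-5) = 35)
(208*3)/((L - 5)²) = (208*3)/((35 - 5)²) = 624/(30²) = 624/900 = 624*(1/900) = 52/75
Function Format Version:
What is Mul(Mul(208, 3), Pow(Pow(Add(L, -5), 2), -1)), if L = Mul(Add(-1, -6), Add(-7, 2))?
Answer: Rational(52, 75) ≈ 0.69333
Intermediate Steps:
L = 35 (L = Mul(-7, -5) = 35)
Mul(Mul(208, 3), Pow(Pow(Add(L, -5), 2), -1)) = Mul(Mul(208, 3), Pow(Pow(Add(35, -5), 2), -1)) = Mul(624, Pow(Pow(30, 2), -1)) = Mul(624, Pow(900, -1)) = Mul(624, Rational(1, 900)) = Rational(52, 75)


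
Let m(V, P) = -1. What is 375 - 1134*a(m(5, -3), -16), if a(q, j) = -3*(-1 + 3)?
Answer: 7179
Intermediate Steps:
a(q, j) = -6 (a(q, j) = -3*2 = -6)
375 - 1134*a(m(5, -3), -16) = 375 - 1134*(-6) = 375 + 6804 = 7179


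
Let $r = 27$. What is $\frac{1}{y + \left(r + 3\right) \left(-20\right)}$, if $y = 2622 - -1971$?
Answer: $\frac{1}{3993} \approx 0.00025044$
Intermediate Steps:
$y = 4593$ ($y = 2622 + 1971 = 4593$)
$\frac{1}{y + \left(r + 3\right) \left(-20\right)} = \frac{1}{4593 + \left(27 + 3\right) \left(-20\right)} = \frac{1}{4593 + 30 \left(-20\right)} = \frac{1}{4593 - 600} = \frac{1}{3993}$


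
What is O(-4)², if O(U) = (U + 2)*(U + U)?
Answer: 256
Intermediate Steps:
O(U) = 2*U*(2 + U) (O(U) = (2 + U)*(2*U) = 2*U*(2 + U))
O(-4)² = (2*(-4)*(2 - 4))² = (2*(-4)*(-2))² = 16² = 256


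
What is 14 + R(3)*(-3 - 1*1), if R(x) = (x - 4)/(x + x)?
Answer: 44/3 ≈ 14.667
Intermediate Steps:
R(x) = (-4 + x)/(2*x) (R(x) = (-4 + x)/((2*x)) = (-4 + x)*(1/(2*x)) = (-4 + x)/(2*x))
14 + R(3)*(-3 - 1*1) = 14 + ((½)*(-4 + 3)/3)*(-3 - 1*1) = 14 + ((½)*(⅓)*(-1))*(-3 - 1) = 14 - ⅙*(-4) = 14 + ⅔ = 44/3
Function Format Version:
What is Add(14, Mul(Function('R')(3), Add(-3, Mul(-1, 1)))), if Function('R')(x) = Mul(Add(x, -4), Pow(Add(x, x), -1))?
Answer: Rational(44, 3) ≈ 14.667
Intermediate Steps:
Function('R')(x) = Mul(Rational(1, 2), Pow(x, -1), Add(-4, x)) (Function('R')(x) = Mul(Add(-4, x), Pow(Mul(2, x), -1)) = Mul(Add(-4, x), Mul(Rational(1, 2), Pow(x, -1))) = Mul(Rational(1, 2), Pow(x, -1), Add(-4, x)))
Add(14, Mul(Function('R')(3), Add(-3, Mul(-1, 1)))) = Add(14, Mul(Mul(Rational(1, 2), Pow(3, -1), Add(-4, 3)), Add(-3, Mul(-1, 1)))) = Add(14, Mul(Mul(Rational(1, 2), Rational(1, 3), -1), Add(-3, -1))) = Add(14, Mul(Rational(-1, 6), -4)) = Add(14, Rational(2, 3)) = Rational(44, 3)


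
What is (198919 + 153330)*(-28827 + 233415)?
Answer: 72065918412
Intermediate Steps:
(198919 + 153330)*(-28827 + 233415) = 352249*204588 = 72065918412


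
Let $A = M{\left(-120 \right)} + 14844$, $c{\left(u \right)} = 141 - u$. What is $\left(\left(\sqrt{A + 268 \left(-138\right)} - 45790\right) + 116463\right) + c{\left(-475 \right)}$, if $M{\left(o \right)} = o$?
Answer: $71289 + 2 i \sqrt{5565} \approx 71289.0 + 149.2 i$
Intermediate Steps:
$A = 14724$ ($A = -120 + 14844 = 14724$)
$\left(\left(\sqrt{A + 268 \left(-138\right)} - 45790\right) + 116463\right) + c{\left(-475 \right)} = \left(\left(\sqrt{14724 + 268 \left(-138\right)} - 45790\right) + 116463\right) + \left(141 - -475\right) = \left(\left(\sqrt{14724 - 36984} - 45790\right) + 116463\right) + \left(141 + 475\right) = \left(\left(\sqrt{-22260} - 45790\right) + 116463\right) + 616 = \left(\left(2 i \sqrt{5565} - 45790\right) + 116463\right) + 616 = \left(\left(-45790 + 2 i \sqrt{5565}\right) + 116463\right) + 616 = \left(70673 + 2 i \sqrt{5565}\right) + 616 = 71289 + 2 i \sqrt{5565}$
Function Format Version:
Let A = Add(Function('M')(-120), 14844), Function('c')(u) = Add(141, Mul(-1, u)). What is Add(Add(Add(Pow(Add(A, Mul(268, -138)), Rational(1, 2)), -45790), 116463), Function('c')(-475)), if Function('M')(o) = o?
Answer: Add(71289, Mul(2, I, Pow(5565, Rational(1, 2)))) ≈ Add(71289., Mul(149.20, I))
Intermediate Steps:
A = 14724 (A = Add(-120, 14844) = 14724)
Add(Add(Add(Pow(Add(A, Mul(268, -138)), Rational(1, 2)), -45790), 116463), Function('c')(-475)) = Add(Add(Add(Pow(Add(14724, Mul(268, -138)), Rational(1, 2)), -45790), 116463), Add(141, Mul(-1, -475))) = Add(Add(Add(Pow(Add(14724, -36984), Rational(1, 2)), -45790), 116463), Add(141, 475)) = Add(Add(Add(Pow(-22260, Rational(1, 2)), -45790), 116463), 616) = Add(Add(Add(Mul(2, I, Pow(5565, Rational(1, 2))), -45790), 116463), 616) = Add(Add(Add(-45790, Mul(2, I, Pow(5565, Rational(1, 2)))), 116463), 616) = Add(Add(70673, Mul(2, I, Pow(5565, Rational(1, 2)))), 616) = Add(71289, Mul(2, I, Pow(5565, Rational(1, 2))))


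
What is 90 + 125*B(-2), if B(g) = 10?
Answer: 1340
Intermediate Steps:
90 + 125*B(-2) = 90 + 125*10 = 90 + 1250 = 1340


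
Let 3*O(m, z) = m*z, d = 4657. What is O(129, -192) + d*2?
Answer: 1058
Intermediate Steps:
O(m, z) = m*z/3 (O(m, z) = (m*z)/3 = m*z/3)
O(129, -192) + d*2 = (⅓)*129*(-192) + 4657*2 = -8256 + 9314 = 1058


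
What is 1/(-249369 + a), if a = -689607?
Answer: -1/938976 ≈ -1.0650e-6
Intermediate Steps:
1/(-249369 + a) = 1/(-249369 - 689607) = 1/(-938976) = -1/938976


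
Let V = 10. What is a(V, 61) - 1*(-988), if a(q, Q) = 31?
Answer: 1019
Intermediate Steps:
a(V, 61) - 1*(-988) = 31 - 1*(-988) = 31 + 988 = 1019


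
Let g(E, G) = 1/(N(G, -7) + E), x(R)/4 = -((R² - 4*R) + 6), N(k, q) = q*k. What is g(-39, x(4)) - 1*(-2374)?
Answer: 306247/129 ≈ 2374.0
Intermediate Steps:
N(k, q) = k*q
x(R) = -24 - 4*R² + 16*R (x(R) = 4*(-((R² - 4*R) + 6)) = 4*(-(6 + R² - 4*R)) = 4*(-6 - R² + 4*R) = -24 - 4*R² + 16*R)
g(E, G) = 1/(E - 7*G) (g(E, G) = 1/(G*(-7) + E) = 1/(-7*G + E) = 1/(E - 7*G))
g(-39, x(4)) - 1*(-2374) = 1/(-39 - 7*(-24 - 4*4² + 16*4)) - 1*(-2374) = 1/(-39 - 7*(-24 - 4*16 + 64)) + 2374 = 1/(-39 - 7*(-24 - 64 + 64)) + 2374 = 1/(-39 - 7*(-24)) + 2374 = 1/(-39 + 168) + 2374 = 1/129 + 2374 = 306247/129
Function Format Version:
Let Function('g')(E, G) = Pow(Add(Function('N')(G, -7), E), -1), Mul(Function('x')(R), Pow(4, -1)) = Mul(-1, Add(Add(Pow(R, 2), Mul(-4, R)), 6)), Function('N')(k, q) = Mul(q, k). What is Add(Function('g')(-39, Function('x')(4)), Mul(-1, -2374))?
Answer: Rational(306247, 129) ≈ 2374.0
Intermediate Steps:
Function('N')(k, q) = Mul(k, q)
Function('x')(R) = Add(-24, Mul(-4, Pow(R, 2)), Mul(16, R)) (Function('x')(R) = Mul(4, Mul(-1, Add(Add(Pow(R, 2), Mul(-4, R)), 6))) = Mul(4, Mul(-1, Add(6, Pow(R, 2), Mul(-4, R)))) = Mul(4, Add(-6, Mul(-1, Pow(R, 2)), Mul(4, R))) = Add(-24, Mul(-4, Pow(R, 2)), Mul(16, R)))
Function('g')(E, G) = Pow(Add(E, Mul(-7, G)), -1) (Function('g')(E, G) = Pow(Add(Mul(G, -7), E), -1) = Pow(Add(Mul(-7, G), E), -1) = Pow(Add(E, Mul(-7, G)), -1))
Add(Function('g')(-39, Function('x')(4)), Mul(-1, -2374)) = Add(Pow(Add(-39, Mul(-7, Add(-24, Mul(-4, Pow(4, 2)), Mul(16, 4)))), -1), Mul(-1, -2374)) = Add(Pow(Add(-39, Mul(-7, Add(-24, Mul(-4, 16), 64))), -1), 2374) = Add(Pow(Add(-39, Mul(-7, Add(-24, -64, 64))), -1), 2374) = Add(Pow(Add(-39, Mul(-7, -24)), -1), 2374) = Add(Pow(Add(-39, 168), -1), 2374) = Add(Pow(129, -1), 2374) = Add(Rational(1, 129), 2374) = Rational(306247, 129)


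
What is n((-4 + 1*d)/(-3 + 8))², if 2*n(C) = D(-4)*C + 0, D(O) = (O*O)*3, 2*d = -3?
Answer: 17424/25 ≈ 696.96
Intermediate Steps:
d = -3/2 (d = (½)*(-3) = -3/2 ≈ -1.5000)
D(O) = 3*O² (D(O) = O²*3 = 3*O²)
n(C) = 24*C (n(C) = ((3*(-4)²)*C + 0)/2 = ((3*16)*C + 0)/2 = (48*C + 0)/2 = (48*C)/2 = 24*C)
n((-4 + 1*d)/(-3 + 8))² = (24*((-4 + 1*(-3/2))/(-3 + 8)))² = (24*((-4 - 3/2)/5))² = (24*(-11/2*⅕))² = (24*(-11/10))² = (-132/5)² = 17424/25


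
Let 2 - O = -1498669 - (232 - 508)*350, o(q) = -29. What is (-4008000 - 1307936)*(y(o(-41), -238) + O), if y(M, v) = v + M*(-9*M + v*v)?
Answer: 1320542293632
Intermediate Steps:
O = 1402071 (O = 2 - (-1498669 - (232 - 508)*350) = 2 - (-1498669 - (-276)*350) = 2 - (-1498669 - 1*(-96600)) = 2 - (-1498669 + 96600) = 2 - 1*(-1402069) = 2 + 1402069 = 1402071)
y(M, v) = v + M*(v² - 9*M) (y(M, v) = v + M*(-9*M + v²) = v + M*(v² - 9*M))
(-4008000 - 1307936)*(y(o(-41), -238) + O) = (-4008000 - 1307936)*((-238 - 9*(-29)² - 29*(-238)²) + 1402071) = -5315936*((-238 - 9*841 - 29*56644) + 1402071) = -5315936*((-238 - 7569 - 1642676) + 1402071) = -5315936*(-1650483 + 1402071) = -5315936*(-248412) = 1320542293632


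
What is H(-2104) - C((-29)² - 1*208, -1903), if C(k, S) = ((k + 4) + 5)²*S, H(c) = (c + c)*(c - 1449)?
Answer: 799299116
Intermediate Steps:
H(c) = 2*c*(-1449 + c) (H(c) = (2*c)*(-1449 + c) = 2*c*(-1449 + c))
C(k, S) = S*(9 + k)² (C(k, S) = ((4 + k) + 5)²*S = (9 + k)²*S = S*(9 + k)²)
H(-2104) - C((-29)² - 1*208, -1903) = 2*(-2104)*(-1449 - 2104) - (-1903)*(9 + ((-29)² - 1*208))² = 2*(-2104)*(-3553) - (-1903)*(9 + (841 - 208))² = 14951024 - (-1903)*(9 + 633)² = 14951024 - (-1903)*642² = 14951024 - (-1903)*412164 = 14951024 - 1*(-784348092) = 14951024 + 784348092 = 799299116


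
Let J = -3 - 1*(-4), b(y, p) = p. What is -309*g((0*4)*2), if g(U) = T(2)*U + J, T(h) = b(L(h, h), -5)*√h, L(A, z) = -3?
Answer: -309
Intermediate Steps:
J = 1 (J = -3 + 4 = 1)
T(h) = -5*√h
g(U) = 1 - 5*U*√2 (g(U) = (-5*√2)*U + 1 = -5*U*√2 + 1 = 1 - 5*U*√2)
-309*g((0*4)*2) = -309*(1 - 5*(0*4)*2*√2) = -309*(1 - 5*0*2*√2) = -309*(1 - 5*0*√2) = -309*(1 + 0) = -309*1 = -309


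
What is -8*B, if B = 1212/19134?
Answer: -1616/3189 ≈ -0.50674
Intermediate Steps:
B = 202/3189 (B = 1212*(1/19134) = 202/3189 ≈ 0.063343)
-8*B = -8*202/3189 = -1616/3189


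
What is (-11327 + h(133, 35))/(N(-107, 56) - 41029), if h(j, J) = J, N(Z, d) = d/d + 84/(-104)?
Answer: 97864/355583 ≈ 0.27522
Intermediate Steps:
N(Z, d) = 5/26 (N(Z, d) = 1 + 84*(-1/104) = 1 - 21/26 = 5/26)
(-11327 + h(133, 35))/(N(-107, 56) - 41029) = (-11327 + 35)/(5/26 - 41029) = -11292/(-1066749/26) = -11292*(-26/1066749) = 97864/355583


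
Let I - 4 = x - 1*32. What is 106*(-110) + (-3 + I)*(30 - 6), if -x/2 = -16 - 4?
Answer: -11444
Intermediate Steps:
x = 40 (x = -2*(-16 - 4) = -2*(-20) = 40)
I = 12 (I = 4 + (40 - 1*32) = 4 + (40 - 32) = 4 + 8 = 12)
106*(-110) + (-3 + I)*(30 - 6) = 106*(-110) + (-3 + 12)*(30 - 6) = -11660 + 9*24 = -11660 + 216 = -11444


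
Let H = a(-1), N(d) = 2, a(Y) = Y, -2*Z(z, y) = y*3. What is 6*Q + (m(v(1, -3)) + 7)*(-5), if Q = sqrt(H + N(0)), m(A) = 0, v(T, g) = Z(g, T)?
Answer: -29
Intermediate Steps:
Z(z, y) = -3*y/2 (Z(z, y) = -y*3/2 = -3*y/2)
v(T, g) = -3*T/2
H = -1
Q = 1 (Q = sqrt(-1 + 2) = sqrt(1) = 1)
6*Q + (m(v(1, -3)) + 7)*(-5) = 6*1 + (0 + 7)*(-5) = 6 + 7*(-5) = 6 - 35 = -29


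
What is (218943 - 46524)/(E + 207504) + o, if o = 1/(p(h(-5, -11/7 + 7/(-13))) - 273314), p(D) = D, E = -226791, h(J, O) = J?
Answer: -15708469316/1757167851 ≈ -8.9397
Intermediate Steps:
o = -1/273319 (o = 1/(-5 - 273314) = 1/(-273319) = -1/273319 ≈ -3.6587e-6)
(218943 - 46524)/(E + 207504) + o = (218943 - 46524)/(-226791 + 207504) - 1/273319 = 172419/(-19287) - 1/273319 = 172419*(-1/19287) - 1/273319 = -57473/6429 - 1/273319 = -15708469316/1757167851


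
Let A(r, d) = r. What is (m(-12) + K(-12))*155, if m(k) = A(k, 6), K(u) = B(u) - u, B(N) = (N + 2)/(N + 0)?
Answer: 775/6 ≈ 129.17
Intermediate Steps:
B(N) = (2 + N)/N
K(u) = -u + (2 + u)/u (K(u) = (2 + u)/u - u = -u + (2 + u)/u)
m(k) = k
(m(-12) + K(-12))*155 = (-12 + (1 - 1*(-12) + 2/(-12)))*155 = (-12 + (1 + 12 + 2*(-1/12)))*155 = (-12 + (1 + 12 - ⅙))*155 = (-12 + 77/6)*155 = (⅚)*155 = 775/6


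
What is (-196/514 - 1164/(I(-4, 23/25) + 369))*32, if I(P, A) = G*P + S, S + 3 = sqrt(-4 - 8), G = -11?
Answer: 64*(-49*sqrt(3) + 84832*I)/(257*(sqrt(3) - 205*I)) ≈ -103.04 + 0.76753*I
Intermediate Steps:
S = -3 + 2*I*sqrt(3) (S = -3 + sqrt(-4 - 8) = -3 + sqrt(-12) = -3 + 2*I*sqrt(3) ≈ -3.0 + 3.4641*I)
I(P, A) = -3 - 11*P + 2*I*sqrt(3) (I(P, A) = -11*P + (-3 + 2*I*sqrt(3)) = -3 - 11*P + 2*I*sqrt(3))
(-196/514 - 1164/(I(-4, 23/25) + 369))*32 = (-196/514 - 1164/((-3 - 11*(-4) + 2*I*sqrt(3)) + 369))*32 = (-196*1/514 - 1164/((-3 + 44 + 2*I*sqrt(3)) + 369))*32 = (-98/257 - 1164/((41 + 2*I*sqrt(3)) + 369))*32 = (-98/257 - 1164/(410 + 2*I*sqrt(3)))*32 = -3136/257 - 37248/(410 + 2*I*sqrt(3))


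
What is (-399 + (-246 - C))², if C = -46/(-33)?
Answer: 455011561/1089 ≈ 4.1783e+5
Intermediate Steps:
C = 46/33 (C = -46*(-1/33) = 46/33 ≈ 1.3939)
(-399 + (-246 - C))² = (-399 + (-246 - 1*46/33))² = (-399 + (-246 - 46/33))² = (-399 - 8164/33)² = (-21331/33)² = 455011561/1089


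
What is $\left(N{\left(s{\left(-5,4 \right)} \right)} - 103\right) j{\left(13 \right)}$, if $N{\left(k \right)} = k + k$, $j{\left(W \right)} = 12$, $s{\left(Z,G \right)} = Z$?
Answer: $-1356$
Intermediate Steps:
$N{\left(k \right)} = 2 k$
$\left(N{\left(s{\left(-5,4 \right)} \right)} - 103\right) j{\left(13 \right)} = \left(2 \left(-5\right) - 103\right) 12 = \left(-10 - 103\right) 12 = \left(-113\right) 12 = -1356$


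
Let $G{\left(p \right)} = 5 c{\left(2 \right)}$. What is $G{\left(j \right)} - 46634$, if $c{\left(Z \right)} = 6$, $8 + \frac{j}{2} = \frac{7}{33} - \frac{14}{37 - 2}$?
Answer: $-46604$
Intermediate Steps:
$j = - \frac{2702}{165}$ ($j = -16 + 2 \left(\frac{7}{33} - \frac{14}{37 - 2}\right) = -16 + 2 \left(7 \cdot \frac{1}{33} - \frac{14}{35}\right) = -16 + 2 \left(\frac{7}{33} - \frac{2}{5}\right) = -16 + 2 \left(- \frac{31}{165}\right) = -16 - \frac{62}{165} = - \frac{2702}{165} \approx -16.376$)
$G{\left(p \right)} = 30$ ($G{\left(p \right)} = 5 \cdot 6 = 30$)
$G{\left(j \right)} - 46634 = 30 - 46634 = -46604$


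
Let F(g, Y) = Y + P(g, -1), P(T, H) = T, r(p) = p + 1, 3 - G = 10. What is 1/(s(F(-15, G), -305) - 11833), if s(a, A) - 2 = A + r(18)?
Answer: -1/12117 ≈ -8.2529e-5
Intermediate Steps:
G = -7 (G = 3 - 1*10 = 3 - 10 = -7)
r(p) = 1 + p
F(g, Y) = Y + g
s(a, A) = 21 + A (s(a, A) = 2 + (A + (1 + 18)) = 2 + (A + 19) = 2 + (19 + A) = 21 + A)
1/(s(F(-15, G), -305) - 11833) = 1/((21 - 305) - 11833) = 1/(-284 - 11833) = 1/(-12117) = -1/12117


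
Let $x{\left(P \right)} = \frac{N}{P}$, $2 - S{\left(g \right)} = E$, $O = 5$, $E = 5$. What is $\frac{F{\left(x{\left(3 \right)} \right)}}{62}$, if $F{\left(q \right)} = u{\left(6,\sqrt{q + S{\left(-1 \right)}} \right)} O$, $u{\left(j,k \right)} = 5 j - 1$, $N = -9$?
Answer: $\frac{145}{62} \approx 2.3387$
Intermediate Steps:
$S{\left(g \right)} = -3$ ($S{\left(g \right)} = 2 - 5 = -3$)
$x{\left(P \right)} = - \frac{9}{P}$
$u{\left(j,k \right)} = -1 + 5 j$
$F{\left(q \right)} = 145$ ($F{\left(q \right)} = \left(-1 + 5 \cdot 6\right) 5 = \left(-1 + 30\right) 5 = 29 \cdot 5 = 145$)
$\frac{F{\left(x{\left(3 \right)} \right)}}{62} = \frac{145}{62}$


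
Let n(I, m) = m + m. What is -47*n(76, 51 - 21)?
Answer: -2820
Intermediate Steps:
n(I, m) = 2*m
-47*n(76, 51 - 21) = -94*(51 - 21) = -94*30 = -47*60 = -2820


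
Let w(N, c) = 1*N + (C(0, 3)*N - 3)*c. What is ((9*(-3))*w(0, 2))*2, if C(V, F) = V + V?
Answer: 324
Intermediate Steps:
C(V, F) = 2*V
w(N, c) = N - 3*c (w(N, c) = 1*N + ((2*0)*N - 3)*c = N + (0*N - 3)*c = N + (0 - 3)*c = N - 3*c)
((9*(-3))*w(0, 2))*2 = ((9*(-3))*(0 - 3*2))*2 = -27*(0 - 6)*2 = -27*(-6)*2 = 162*2 = 324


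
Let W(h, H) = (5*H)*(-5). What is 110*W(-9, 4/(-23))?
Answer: 11000/23 ≈ 478.26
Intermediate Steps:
W(h, H) = -25*H
110*W(-9, 4/(-23)) = 110*(-100/(-23)) = 110*(-100*(-1)/23) = 110*(-25*(-4/23)) = 110*(100/23) = 11000/23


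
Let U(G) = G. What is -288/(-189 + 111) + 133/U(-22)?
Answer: -673/286 ≈ -2.3531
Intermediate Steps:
-288/(-189 + 111) + 133/U(-22) = -288/(-189 + 111) + 133/(-22) = -288/(-78) + 133*(-1/22) = -288*(-1/78) - 133/22 = 48/13 - 133/22 = -673/286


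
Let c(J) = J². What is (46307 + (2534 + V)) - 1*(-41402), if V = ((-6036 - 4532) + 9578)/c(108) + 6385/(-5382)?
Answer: 17484515431/193752 ≈ 90242.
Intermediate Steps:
V = -246305/193752 (V = ((-6036 - 4532) + 9578)/(108²) + 6385/(-5382) = (-10568 + 9578)/11664 + 6385*(-1/5382) = -990*1/11664 - 6385/5382 = -55/648 - 6385/5382 = -246305/193752 ≈ -1.2712)
(46307 + (2534 + V)) - 1*(-41402) = (46307 + (2534 - 246305/193752)) - 1*(-41402) = (46307 + 490721263/193752) + 41402 = 9462795127/193752 + 41402 = 17484515431/193752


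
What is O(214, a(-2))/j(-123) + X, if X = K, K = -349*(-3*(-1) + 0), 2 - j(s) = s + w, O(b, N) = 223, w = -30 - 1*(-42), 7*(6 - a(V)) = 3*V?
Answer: -118088/113 ≈ -1045.0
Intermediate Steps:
a(V) = 6 - 3*V/7
w = 12 (w = -30 + 42 = 12)
j(s) = -10 - s (j(s) = 2 - (s + 12) = 2 - (12 + s) = 2 + (-12 - s) = -10 - s)
K = -1047 (K = -349*(3 + 0) = -349*3 = -1047)
X = -1047
O(214, a(-2))/j(-123) + X = 223/(-10 - 1*(-123)) - 1047 = 223/(-10 + 123) - 1047 = 223/113 - 1047 = -118088/113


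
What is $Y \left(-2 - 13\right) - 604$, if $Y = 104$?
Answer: $-2164$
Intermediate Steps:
$Y \left(-2 - 13\right) - 604 = 104 \left(-2 - 13\right) - 604 = 104 \left(-15\right) - 604 = -1560 - 604 = -2164$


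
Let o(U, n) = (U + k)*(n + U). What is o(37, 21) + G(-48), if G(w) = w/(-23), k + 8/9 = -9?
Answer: 325928/207 ≈ 1574.5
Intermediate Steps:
k = -89/9 (k = -8/9 - 9 = -89/9 ≈ -9.8889)
o(U, n) = (-89/9 + U)*(U + n) (o(U, n) = (U - 89/9)*(n + U) = (-89/9 + U)*(U + n))
G(w) = -w/23 (G(w) = w*(-1/23) = -w/23)
o(37, 21) + G(-48) = (37² - 89/9*37 - 89/9*21 + 37*21) - 1/23*(-48) = (1369 - 3293/9 - 623/3 + 777) + 48/23 = 14152/9 + 48/23 = 325928/207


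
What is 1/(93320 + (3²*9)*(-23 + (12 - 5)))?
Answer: 1/92024 ≈ 1.0867e-5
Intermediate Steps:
1/(93320 + (3²*9)*(-23 + (12 - 5))) = 1/(93320 + (9*9)*(-23 + 7)) = 1/(93320 + 81*(-16)) = 1/(93320 - 1296) = 1/92024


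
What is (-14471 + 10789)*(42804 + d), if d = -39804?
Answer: -11046000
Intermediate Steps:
(-14471 + 10789)*(42804 + d) = (-14471 + 10789)*(42804 - 39804) = -3682*3000 = -11046000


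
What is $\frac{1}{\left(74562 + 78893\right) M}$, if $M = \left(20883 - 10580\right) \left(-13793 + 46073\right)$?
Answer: $\frac{1}{51036192802200} \approx 1.9594 \cdot 10^{-14}$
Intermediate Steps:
$M = 332580840$ ($M = 10303 \cdot 32280 = 332580840$)
$\frac{1}{\left(74562 + 78893\right) M} = \frac{1}{\left(74562 + 78893\right) 332580840} = \frac{1}{153455} \cdot \frac{1}{332580840} = \frac{1}{51036192802200}$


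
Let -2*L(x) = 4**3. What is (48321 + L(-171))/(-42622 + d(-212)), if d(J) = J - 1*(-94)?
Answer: -48289/42740 ≈ -1.1298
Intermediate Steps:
d(J) = 94 + J (d(J) = J + 94 = 94 + J)
L(x) = -32 (L(x) = -1/2*4**3 = -1/2*64 = -32)
(48321 + L(-171))/(-42622 + d(-212)) = (48321 - 32)/(-42622 + (94 - 212)) = 48289/(-42622 - 118) = 48289/(-42740) = 48289*(-1/42740) = -48289/42740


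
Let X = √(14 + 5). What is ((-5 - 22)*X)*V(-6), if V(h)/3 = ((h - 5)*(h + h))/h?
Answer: 1782*√19 ≈ 7767.6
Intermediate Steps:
X = √19 ≈ 4.3589
V(h) = -30 + 6*h (V(h) = 3*(((h - 5)*(h + h))/h) = 3*(((-5 + h)*(2*h))/h) = 3*((2*h*(-5 + h))/h) = 3*(-10 + 2*h) = -30 + 6*h)
((-5 - 22)*X)*V(-6) = ((-5 - 22)*√19)*(-30 + 6*(-6)) = (-27*√19)*(-30 - 36) = -27*√19*(-66) = 1782*√19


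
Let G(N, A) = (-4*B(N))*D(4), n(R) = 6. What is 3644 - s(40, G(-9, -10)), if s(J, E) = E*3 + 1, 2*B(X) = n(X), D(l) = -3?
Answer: 3535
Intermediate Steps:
B(X) = 3 (B(X) = (½)*6 = 3)
G(N, A) = 36 (G(N, A) = -4*3*(-3) = -12*(-3) = 36)
s(J, E) = 1 + 3*E (s(J, E) = 3*E + 1 = 1 + 3*E)
3644 - s(40, G(-9, -10)) = 3644 - (1 + 3*36) = 3644 - (1 + 108) = 3644 - 1*109 = 3644 - 109 = 3535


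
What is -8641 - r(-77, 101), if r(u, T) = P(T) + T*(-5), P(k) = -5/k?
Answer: -821731/101 ≈ -8136.0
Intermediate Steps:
r(u, T) = -5*T - 5/T (r(u, T) = -5/T + T*(-5) = -5/T - 5*T = -5*T - 5/T)
-8641 - r(-77, 101) = -8641 - (-5*101 - 5/101) = -8641 - (-505 - 5*1/101) = -8641 - (-505 - 5/101) = -8641 - 1*(-51010/101) = -8641 + 51010/101 = -821731/101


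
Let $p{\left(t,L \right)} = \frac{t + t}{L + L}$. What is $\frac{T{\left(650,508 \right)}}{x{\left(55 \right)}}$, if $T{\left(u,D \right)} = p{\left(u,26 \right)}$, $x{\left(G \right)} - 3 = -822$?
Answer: $- \frac{25}{819} \approx -0.030525$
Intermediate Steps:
$x{\left(G \right)} = -819$ ($x{\left(G \right)} = 3 - 822 = -819$)
$p{\left(t,L \right)} = \frac{t}{L}$ ($p{\left(t,L \right)} = \frac{2 t}{2 L} = 2 t \frac{1}{2 L} = \frac{t}{L}$)
$T{\left(u,D \right)} = \frac{u}{26}$
$\frac{T{\left(650,508 \right)}}{x{\left(55 \right)}} = \frac{\frac{1}{26} \cdot 650}{-819} = 25 \left(- \frac{1}{819}\right) = - \frac{25}{819}$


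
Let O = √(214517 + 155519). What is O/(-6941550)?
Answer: -√92509/3470775 ≈ -8.7633e-5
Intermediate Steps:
O = 2*√92509 (O = √370036 = 2*√92509 ≈ 608.31)
O/(-6941550) = (2*√92509)/(-6941550) = (2*√92509)*(-1/6941550) = -√92509/3470775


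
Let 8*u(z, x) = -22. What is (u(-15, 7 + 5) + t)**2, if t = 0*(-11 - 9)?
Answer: 121/16 ≈ 7.5625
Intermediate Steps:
u(z, x) = -11/4 (u(z, x) = (1/8)*(-22) = -11/4)
t = 0 (t = 0*(-20) = 0)
(u(-15, 7 + 5) + t)**2 = (-11/4 + 0)**2 = (-11/4)**2 = 121/16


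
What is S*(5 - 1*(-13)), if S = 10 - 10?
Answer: 0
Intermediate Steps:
S = 0
S*(5 - 1*(-13)) = 0*(5 - 1*(-13)) = 0*(5 + 13) = 0*18 = 0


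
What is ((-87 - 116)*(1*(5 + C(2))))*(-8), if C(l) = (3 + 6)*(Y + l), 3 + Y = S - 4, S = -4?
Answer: -123424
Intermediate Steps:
Y = -11 (Y = -3 + (-4 - 4) = -3 - 8 = -11)
C(l) = -99 + 9*l (C(l) = (3 + 6)*(-11 + l) = 9*(-11 + l) = -99 + 9*l)
((-87 - 116)*(1*(5 + C(2))))*(-8) = ((-87 - 116)*(1*(5 + (-99 + 9*2))))*(-8) = -203*(5 + (-99 + 18))*(-8) = -203*(5 - 81)*(-8) = -203*(-76)*(-8) = 15428*(-8) = -123424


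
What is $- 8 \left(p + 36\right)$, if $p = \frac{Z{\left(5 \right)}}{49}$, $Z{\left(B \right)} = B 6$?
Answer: $- \frac{14352}{49} \approx -292.9$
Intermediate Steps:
$Z{\left(B \right)} = 6 B$
$p = \frac{30}{49}$ ($p = \frac{6 \cdot 5}{49} = 30 \cdot \frac{1}{49} = \frac{30}{49} \approx 0.61224$)
$- 8 \left(p + 36\right) = - 8 \left(\frac{30}{49} + 36\right) = \left(-8\right) \frac{1794}{49} = - \frac{14352}{49}$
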